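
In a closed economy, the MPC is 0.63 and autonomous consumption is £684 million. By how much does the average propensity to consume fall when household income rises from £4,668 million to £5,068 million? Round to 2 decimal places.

At Y = 4668: C = 684 + 0.63(4668) = 3624.84, APC = 3624.84/4668 = 0.777
At Y = 5068: C = 3876.84, APC = 3876.84/5068 = 0.765
Fall in APC = 0.777 − 0.765 = 0.012 ≈ 0.01

ΔAPC = 0.01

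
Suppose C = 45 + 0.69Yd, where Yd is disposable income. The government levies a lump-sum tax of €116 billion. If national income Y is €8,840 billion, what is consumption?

C = 6064.56

Yd = Y − T = 8840 − 116 = 8724
C = 45 + 0.69(8724) = 45 + 6019.56 = 6064.56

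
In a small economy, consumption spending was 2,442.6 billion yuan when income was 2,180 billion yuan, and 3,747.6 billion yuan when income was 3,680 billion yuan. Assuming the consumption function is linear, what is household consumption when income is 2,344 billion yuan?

C = 2585.28

MPC = (3747.6 − 2442.6)/(3680 − 2180) = 1305/1500 = 0.87
a = 2442.6 − 0.87(2180) = 2442.6 − 1896.6 = 546
C = 546 + 0.87(2344) = 546 + 2039.28 = 2585.28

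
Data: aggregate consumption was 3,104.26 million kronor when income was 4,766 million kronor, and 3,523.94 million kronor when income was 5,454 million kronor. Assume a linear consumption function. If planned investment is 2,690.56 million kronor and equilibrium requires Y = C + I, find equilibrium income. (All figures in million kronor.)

Y = 7404

MPC = (3523.94 − 3104.26)/(5454 − 4766) = 419.68/688 = 0.61
a = 3104.26 − 0.61(4766) = 197
Equilibrium: Y = 197 + 0.61Y + 2690.56
0.39Y = 2887.56, so Y = 2887.56/0.39 = 7404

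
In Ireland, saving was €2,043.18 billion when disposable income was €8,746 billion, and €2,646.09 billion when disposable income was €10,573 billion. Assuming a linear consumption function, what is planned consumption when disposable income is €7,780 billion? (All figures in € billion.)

MPS = ΔS/ΔY = (2646.09 − 2043.18)/(10573 − 8746) = 602.91/1827 = 0.33
MPC = 1 − MPS = 0.67
Autonomous saving = 2043.18 − 0.33(8746) = -843, so a = 843
C = 843 + 0.67(7780) = 843 + 5212.6 = 6055.6

C = 6055.6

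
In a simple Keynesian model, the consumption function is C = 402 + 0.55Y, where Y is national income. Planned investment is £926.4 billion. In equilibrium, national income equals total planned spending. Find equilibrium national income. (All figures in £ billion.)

Y = C + I = 402 + 0.55Y + 926.4
Y − 0.55Y = 1328.4
0.45Y = 1328.4, so Y = 1328.4/0.45 = 2952

Y = 2952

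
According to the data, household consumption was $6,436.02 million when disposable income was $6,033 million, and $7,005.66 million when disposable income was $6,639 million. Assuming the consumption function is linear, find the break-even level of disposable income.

MPC = (7005.66 − 6436.02)/(6639 − 6033) = 569.64/606 = 0.94
a = 6436.02 − 0.94(6033) = 6436.02 − 5671.02 = 765
Break-even: Y = a/(1−MPC) = 765/0.06 = 12750

Y = 12750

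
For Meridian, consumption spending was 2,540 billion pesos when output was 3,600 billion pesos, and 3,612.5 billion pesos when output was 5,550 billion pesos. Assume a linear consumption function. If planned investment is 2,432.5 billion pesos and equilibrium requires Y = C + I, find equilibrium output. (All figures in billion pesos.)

Y = 6650

MPC = (3612.5 − 2540)/(5550 − 3600) = 1072.5/1950 = 0.55
a = 2540 − 0.55(3600) = 560
Equilibrium: Y = 560 + 0.55Y + 2432.5
0.45Y = 2992.5, so Y = 2992.5/0.45 = 6650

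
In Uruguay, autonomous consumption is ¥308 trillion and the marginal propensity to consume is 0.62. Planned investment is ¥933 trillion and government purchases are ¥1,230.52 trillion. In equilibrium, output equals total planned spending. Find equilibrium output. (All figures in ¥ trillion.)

Y = 6504

Y = C + I + G = 308 + 0.62Y + 933 + 1230.52
Y − 0.62Y = 2471.52
0.38Y = 2471.52, so Y = 2471.52/0.38 = 6504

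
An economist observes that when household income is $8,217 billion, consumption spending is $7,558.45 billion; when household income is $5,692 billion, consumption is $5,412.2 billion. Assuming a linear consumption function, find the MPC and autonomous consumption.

MPC = ΔC/ΔY = (7558.45 − 5412.2)/(8217 − 5692) = 2146.25/2525 = 0.85
a = C − MPC·Y = 5412.2 − 0.85(5692) = 5412.2 − 4838.2 = 574

MPC = 0.85; a = 574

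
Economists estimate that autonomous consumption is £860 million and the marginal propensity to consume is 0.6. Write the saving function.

S = -860 + 0.4Y

S = Y − C = Y − (860 + 0.6Y) = -860 + (1 − 0.6)Y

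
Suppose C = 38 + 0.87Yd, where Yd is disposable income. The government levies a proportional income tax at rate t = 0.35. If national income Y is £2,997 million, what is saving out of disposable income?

S = 215.2465

Yd = (1 − 0.35)(2997) = 0.65(2997) = 1948.05
C = 38 + 0.87(1948.05) = 38 + 1694.8035 = 1732.8035
S = Yd − C = 1948.05 − 1732.8035 = 215.2465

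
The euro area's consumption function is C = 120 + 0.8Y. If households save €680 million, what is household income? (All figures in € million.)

Y = 4000

S = Y − C = -120 + 0.2Y
-120 + 0.2Y = 680, so 0.2Y = 800 and Y = 4000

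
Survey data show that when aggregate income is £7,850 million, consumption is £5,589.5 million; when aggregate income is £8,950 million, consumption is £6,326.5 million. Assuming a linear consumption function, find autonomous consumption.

MPC = ΔC/ΔY = (6326.5 − 5589.5)/(8950 − 7850) = 737/1100 = 0.67
a = C − MPC·Y = 5589.5 − 0.67(7850) = 5589.5 − 5259.5 = 330

a = 330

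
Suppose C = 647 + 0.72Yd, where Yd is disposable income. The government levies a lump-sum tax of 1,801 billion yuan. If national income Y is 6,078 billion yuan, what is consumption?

Yd = Y − T = 6078 − 1801 = 4277
C = 647 + 0.72(4277) = 647 + 3079.44 = 3726.44

C = 3726.44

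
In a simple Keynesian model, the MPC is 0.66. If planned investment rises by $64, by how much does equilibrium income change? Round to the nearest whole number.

The multiplier is 1/(1 − MPC) = 1/0.34.
ΔY = 64/0.34 = 188.24 ≈ 188

ΔY ≈ 188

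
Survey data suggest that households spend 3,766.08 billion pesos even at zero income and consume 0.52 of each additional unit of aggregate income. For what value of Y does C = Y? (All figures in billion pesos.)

At break-even, C = Y: 3766.08 + 0.52Y = Y
0.48Y = 3766.08, so Y = 3766.08/0.48 = 7846

Y = 7846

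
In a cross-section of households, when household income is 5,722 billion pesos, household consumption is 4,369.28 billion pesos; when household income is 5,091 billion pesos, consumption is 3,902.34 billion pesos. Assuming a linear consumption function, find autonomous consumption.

a = 135

MPC = ΔC/ΔY = (4369.28 − 3902.34)/(5722 − 5091) = 466.94/631 = 0.74
a = C − MPC·Y = 3902.34 − 0.74(5091) = 3902.34 − 3767.34 = 135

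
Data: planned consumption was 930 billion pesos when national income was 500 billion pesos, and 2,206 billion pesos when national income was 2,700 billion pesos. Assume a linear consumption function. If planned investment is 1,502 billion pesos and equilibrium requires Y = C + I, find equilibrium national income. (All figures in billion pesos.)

Y = 5100

MPC = (2206 − 930)/(2700 − 500) = 1276/2200 = 0.58
a = 930 − 0.58(500) = 640
Equilibrium: Y = 640 + 0.58Y + 1502
0.42Y = 2142, so Y = 2142/0.42 = 5100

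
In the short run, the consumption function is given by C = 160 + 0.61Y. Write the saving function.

S = -160 + 0.39Y

S = Y − C = Y − (160 + 0.61Y) = -160 + (1 − 0.61)Y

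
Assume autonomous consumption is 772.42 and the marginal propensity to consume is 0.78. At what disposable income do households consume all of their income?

At break-even, C = Y: 772.42 + 0.78Y = Y
0.22Y = 772.42, so Y = 772.42/0.22 = 3511

Y = 3511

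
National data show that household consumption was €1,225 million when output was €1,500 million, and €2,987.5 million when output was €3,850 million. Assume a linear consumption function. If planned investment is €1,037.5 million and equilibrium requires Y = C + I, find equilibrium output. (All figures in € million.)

MPC = (2987.5 − 1225)/(3850 − 1500) = 1762.5/2350 = 0.75
a = 1225 − 0.75(1500) = 100
Equilibrium: Y = 100 + 0.75Y + 1037.5
0.25Y = 1137.5, so Y = 1137.5/0.25 = 4550

Y = 4550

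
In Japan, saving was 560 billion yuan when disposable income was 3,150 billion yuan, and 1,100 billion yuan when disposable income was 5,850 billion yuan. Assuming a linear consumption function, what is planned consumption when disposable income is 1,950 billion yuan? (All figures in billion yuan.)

C = 1630

MPS = ΔS/ΔY = (1100 − 560)/(5850 − 3150) = 540/2700 = 0.2
MPC = 1 − MPS = 0.8
Autonomous saving = 560 − 0.2(3150) = -70, so a = 70
C = 70 + 0.8(1950) = 70 + 1560 = 1630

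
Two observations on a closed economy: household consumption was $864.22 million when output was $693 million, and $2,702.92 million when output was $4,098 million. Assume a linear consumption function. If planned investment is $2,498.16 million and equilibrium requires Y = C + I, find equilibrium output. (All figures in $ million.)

Y = 6496

MPC = (2702.92 − 864.22)/(4098 − 693) = 1838.7/3405 = 0.54
a = 864.22 − 0.54(693) = 490
Equilibrium: Y = 490 + 0.54Y + 2498.16
0.46Y = 2988.16, so Y = 2988.16/0.46 = 6496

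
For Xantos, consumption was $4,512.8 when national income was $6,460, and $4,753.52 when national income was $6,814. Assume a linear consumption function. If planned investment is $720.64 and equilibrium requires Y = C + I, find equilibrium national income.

Y = 2627

MPC = (4753.52 − 4512.8)/(6814 − 6460) = 240.72/354 = 0.68
a = 4512.8 − 0.68(6460) = 120
Equilibrium: Y = 120 + 0.68Y + 720.64
0.32Y = 840.64, so Y = 840.64/0.32 = 2627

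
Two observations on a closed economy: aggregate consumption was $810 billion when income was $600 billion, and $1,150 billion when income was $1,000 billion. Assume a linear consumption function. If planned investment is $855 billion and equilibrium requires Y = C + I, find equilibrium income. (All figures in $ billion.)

Y = 7700

MPC = (1150 − 810)/(1000 − 600) = 340/400 = 0.85
a = 810 − 0.85(600) = 300
Equilibrium: Y = 300 + 0.85Y + 855
0.15Y = 1155, so Y = 1155/0.15 = 7700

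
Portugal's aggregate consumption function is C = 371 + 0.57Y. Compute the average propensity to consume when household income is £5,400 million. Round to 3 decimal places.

APC = 0.639

C = 371 + 0.57(5400) = 3449
APC = C/Y = 3449/5400 = 0.639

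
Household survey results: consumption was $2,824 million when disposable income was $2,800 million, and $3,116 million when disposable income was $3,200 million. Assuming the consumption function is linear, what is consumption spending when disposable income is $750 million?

C = 1327.5

MPC = (3116 − 2824)/(3200 − 2800) = 292/400 = 0.73
a = 2824 − 0.73(2800) = 2824 − 2044 = 780
C = 780 + 0.73(750) = 780 + 547.5 = 1327.5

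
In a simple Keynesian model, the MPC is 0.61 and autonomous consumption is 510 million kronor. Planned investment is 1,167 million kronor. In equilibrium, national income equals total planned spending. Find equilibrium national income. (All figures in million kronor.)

Y = 4300

Y = C + I = 510 + 0.61Y + 1167
Y − 0.61Y = 1677
0.39Y = 1677, so Y = 1677/0.39 = 4300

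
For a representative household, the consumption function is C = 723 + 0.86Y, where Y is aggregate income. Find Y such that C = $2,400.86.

Y = 1951

723 + 0.86Y = 2400.86
0.86Y = 1677.86, so Y = 1677.86/0.86 = 1951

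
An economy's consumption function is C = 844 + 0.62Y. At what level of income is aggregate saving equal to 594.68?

Y = 3786

S = Y − C = -844 + 0.38Y
-844 + 0.38Y = 594.68, so 0.38Y = 1438.68 and Y = 3786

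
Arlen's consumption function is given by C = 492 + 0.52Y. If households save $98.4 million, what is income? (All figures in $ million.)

S = Y − C = -492 + 0.48Y
-492 + 0.48Y = 98.4, so 0.48Y = 590.4 and Y = 1230

Y = 1230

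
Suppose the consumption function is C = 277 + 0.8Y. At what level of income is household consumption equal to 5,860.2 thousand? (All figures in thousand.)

277 + 0.8Y = 5860.2
0.8Y = 5583.2, so Y = 5583.2/0.8 = 6979

Y = 6979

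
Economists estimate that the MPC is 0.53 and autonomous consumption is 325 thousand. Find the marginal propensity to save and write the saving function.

MPS = 1 − MPC = 1 − 0.53 = 0.47
S = Y − C = -325 + 0.47Y

MPS = 0.47; S = -325 + 0.47Y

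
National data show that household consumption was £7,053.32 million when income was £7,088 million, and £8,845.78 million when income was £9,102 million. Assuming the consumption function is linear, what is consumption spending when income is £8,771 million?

MPC = (8845.78 − 7053.32)/(9102 − 7088) = 1792.46/2014 = 0.89
a = 7053.32 − 0.89(7088) = 7053.32 − 6308.32 = 745
C = 745 + 0.89(8771) = 745 + 7806.19 = 8551.19

C = 8551.19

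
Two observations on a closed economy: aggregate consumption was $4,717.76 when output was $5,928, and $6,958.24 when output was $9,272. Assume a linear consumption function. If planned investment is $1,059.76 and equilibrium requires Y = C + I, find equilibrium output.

MPC = (6958.24 − 4717.76)/(9272 − 5928) = 2240.48/3344 = 0.67
a = 4717.76 − 0.67(5928) = 746
Equilibrium: Y = 746 + 0.67Y + 1059.76
0.33Y = 1805.76, so Y = 1805.76/0.33 = 5472

Y = 5472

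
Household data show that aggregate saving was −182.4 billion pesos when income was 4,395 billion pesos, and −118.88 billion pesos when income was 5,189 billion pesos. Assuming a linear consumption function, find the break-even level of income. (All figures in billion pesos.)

Y = 6675

MPS = ΔS/ΔY = (-118.88 − (-182.4))/(5189 − 4395) = 63.52/794 = 0.08
MPC = 1 − MPS = 0.92
From S(4395) = -182.4: −a + 0.08(4395) = -182.4, so a = 351.6 − (-182.4) = 534
Break-even (S = 0): Y = a/MPS = 534/0.08 = 6675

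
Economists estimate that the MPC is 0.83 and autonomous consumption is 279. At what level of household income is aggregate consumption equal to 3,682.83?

Y = 4101

279 + 0.83Y = 3682.83
0.83Y = 3403.83, so Y = 3403.83/0.83 = 4101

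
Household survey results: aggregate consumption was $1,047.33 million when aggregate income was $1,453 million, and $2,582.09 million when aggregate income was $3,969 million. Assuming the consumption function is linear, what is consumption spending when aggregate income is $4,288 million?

C = 2776.68

MPC = (2582.09 − 1047.33)/(3969 − 1453) = 1534.76/2516 = 0.61
a = 1047.33 − 0.61(1453) = 1047.33 − 886.33 = 161
C = 161 + 0.61(4288) = 161 + 2615.68 = 2776.68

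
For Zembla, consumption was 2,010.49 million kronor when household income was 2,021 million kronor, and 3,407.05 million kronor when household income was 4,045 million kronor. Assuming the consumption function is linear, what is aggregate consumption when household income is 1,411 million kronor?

C = 1589.59

MPC = (3407.05 − 2010.49)/(4045 − 2021) = 1396.56/2024 = 0.69
a = 2010.49 − 0.69(2021) = 2010.49 − 1394.49 = 616
C = 616 + 0.69(1411) = 616 + 973.59 = 1589.59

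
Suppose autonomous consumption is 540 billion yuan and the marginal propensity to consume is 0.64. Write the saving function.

S = Y − C = Y − (540 + 0.64Y) = -540 + (1 − 0.64)Y

S = -540 + 0.36Y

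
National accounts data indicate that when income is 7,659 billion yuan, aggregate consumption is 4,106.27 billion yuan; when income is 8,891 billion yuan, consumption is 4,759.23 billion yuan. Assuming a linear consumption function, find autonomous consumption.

MPC = ΔC/ΔY = (4759.23 − 4106.27)/(8891 − 7659) = 652.96/1232 = 0.53
a = C − MPC·Y = 4106.27 − 0.53(7659) = 4106.27 − 4059.27 = 47

a = 47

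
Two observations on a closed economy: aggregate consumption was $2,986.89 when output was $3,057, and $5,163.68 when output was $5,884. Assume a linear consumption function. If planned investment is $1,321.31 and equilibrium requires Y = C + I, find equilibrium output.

MPC = (5163.68 − 2986.89)/(5884 − 3057) = 2176.79/2827 = 0.77
a = 2986.89 − 0.77(3057) = 633
Equilibrium: Y = 633 + 0.77Y + 1321.31
0.23Y = 1954.31, so Y = 1954.31/0.23 = 8497

Y = 8497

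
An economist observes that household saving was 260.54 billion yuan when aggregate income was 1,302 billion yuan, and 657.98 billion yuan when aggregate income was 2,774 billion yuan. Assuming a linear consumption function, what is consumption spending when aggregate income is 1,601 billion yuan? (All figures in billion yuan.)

C = 1259.73

MPS = ΔS/ΔY = (657.98 − 260.54)/(2774 − 1302) = 397.44/1472 = 0.27
MPC = 1 − MPS = 0.73
Autonomous saving = 260.54 − 0.27(1302) = -91, so a = 91
C = 91 + 0.73(1601) = 91 + 1168.73 = 1259.73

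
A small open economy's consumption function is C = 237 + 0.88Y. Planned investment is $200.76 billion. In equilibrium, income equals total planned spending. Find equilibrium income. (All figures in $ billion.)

Y = 3648

Y = C + I = 237 + 0.88Y + 200.76
Y − 0.88Y = 437.76
0.12Y = 437.76, so Y = 437.76/0.12 = 3648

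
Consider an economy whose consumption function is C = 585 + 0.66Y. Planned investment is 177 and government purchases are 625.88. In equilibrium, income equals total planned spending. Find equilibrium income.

Y = 4082

Y = C + I + G = 585 + 0.66Y + 177 + 625.88
Y − 0.66Y = 1387.88
0.34Y = 1387.88, so Y = 1387.88/0.34 = 4082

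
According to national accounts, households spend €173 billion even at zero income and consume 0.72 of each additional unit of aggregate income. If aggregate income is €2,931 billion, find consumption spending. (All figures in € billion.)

C = 2283.32

C = 173 + 0.72(2931) = 173 + 2110.32 = 2283.32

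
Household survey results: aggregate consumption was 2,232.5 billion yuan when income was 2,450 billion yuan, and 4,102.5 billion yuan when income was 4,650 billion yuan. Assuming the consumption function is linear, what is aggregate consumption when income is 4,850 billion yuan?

MPC = (4102.5 − 2232.5)/(4650 − 2450) = 1870/2200 = 0.85
a = 2232.5 − 0.85(2450) = 2232.5 − 2082.5 = 150
C = 150 + 0.85(4850) = 150 + 4122.5 = 4272.5

C = 4272.5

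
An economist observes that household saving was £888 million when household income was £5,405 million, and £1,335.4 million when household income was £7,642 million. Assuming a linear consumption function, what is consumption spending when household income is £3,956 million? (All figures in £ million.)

C = 3357.8

MPS = ΔS/ΔY = (1335.4 − 888)/(7642 − 5405) = 447.4/2237 = 0.2
MPC = 1 − MPS = 0.8
Autonomous saving = 888 − 0.2(5405) = -193, so a = 193
C = 193 + 0.8(3956) = 193 + 3164.8 = 3357.8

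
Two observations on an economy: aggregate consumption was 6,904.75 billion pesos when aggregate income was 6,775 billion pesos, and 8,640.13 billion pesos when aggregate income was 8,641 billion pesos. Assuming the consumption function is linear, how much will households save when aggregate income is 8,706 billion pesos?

MPC = (8640.13 − 6904.75)/(8641 − 6775) = 1735.38/1866 = 0.93
a = 6904.75 − 0.93(6775) = 6904.75 − 6300.75 = 604
C = 604 + 0.93(8706) = 8700.58
S = 8706 − 8700.58 = 5.42

S = 5.42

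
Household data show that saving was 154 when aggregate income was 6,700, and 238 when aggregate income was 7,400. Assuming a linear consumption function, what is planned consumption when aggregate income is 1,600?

C = 2058

MPS = ΔS/ΔY = (238 − 154)/(7400 − 6700) = 84/700 = 0.12
MPC = 1 − MPS = 0.88
Autonomous saving = 154 − 0.12(6700) = -650, so a = 650
C = 650 + 0.88(1600) = 650 + 1408 = 2058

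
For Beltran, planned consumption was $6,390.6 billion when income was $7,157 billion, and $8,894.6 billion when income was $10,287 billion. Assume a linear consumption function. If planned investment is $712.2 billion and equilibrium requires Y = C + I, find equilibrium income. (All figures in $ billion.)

Y = 6886

MPC = (8894.6 − 6390.6)/(10287 − 7157) = 2504/3130 = 0.8
a = 6390.6 − 0.8(7157) = 665
Equilibrium: Y = 665 + 0.8Y + 712.2
0.2Y = 1377.2, so Y = 1377.2/0.2 = 6886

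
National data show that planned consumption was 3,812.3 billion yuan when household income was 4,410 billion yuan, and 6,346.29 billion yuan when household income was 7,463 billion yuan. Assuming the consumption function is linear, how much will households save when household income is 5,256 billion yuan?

MPC = (6346.29 − 3812.3)/(7463 − 4410) = 2533.99/3053 = 0.83
a = 3812.3 − 0.83(4410) = 3812.3 − 3660.3 = 152
C = 152 + 0.83(5256) = 4514.48
S = 5256 − 4514.48 = 741.52

S = 741.52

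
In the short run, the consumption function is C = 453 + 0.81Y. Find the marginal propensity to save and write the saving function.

MPS = 0.19; S = -453 + 0.19Y

MPS = 1 − MPC = 1 − 0.81 = 0.19
S = Y − C = -453 + 0.19Y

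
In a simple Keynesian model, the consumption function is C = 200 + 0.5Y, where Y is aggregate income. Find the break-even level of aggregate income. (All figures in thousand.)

Y = 400

At break-even, C = Y: 200 + 0.5Y = Y
0.5Y = 200, so Y = 200/0.5 = 400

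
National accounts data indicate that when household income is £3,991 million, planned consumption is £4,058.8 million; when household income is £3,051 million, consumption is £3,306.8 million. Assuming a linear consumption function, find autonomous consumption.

a = 866

MPC = ΔC/ΔY = (4058.8 − 3306.8)/(3991 − 3051) = 752/940 = 0.8
a = C − MPC·Y = 3306.8 − 0.8(3051) = 3306.8 − 2440.8 = 866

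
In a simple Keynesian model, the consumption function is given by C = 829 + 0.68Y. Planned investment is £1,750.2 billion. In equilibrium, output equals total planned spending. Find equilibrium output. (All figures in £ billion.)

Y = 8060

Y = C + I = 829 + 0.68Y + 1750.2
Y − 0.68Y = 2579.2
0.32Y = 2579.2, so Y = 2579.2/0.32 = 8060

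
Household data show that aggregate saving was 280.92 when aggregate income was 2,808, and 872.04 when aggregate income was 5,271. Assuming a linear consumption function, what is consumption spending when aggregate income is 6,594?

MPS = ΔS/ΔY = (872.04 − 280.92)/(5271 − 2808) = 591.12/2463 = 0.24
MPC = 1 − MPS = 0.76
Autonomous saving = 280.92 − 0.24(2808) = -393, so a = 393
C = 393 + 0.76(6594) = 393 + 5011.44 = 5404.44

C = 5404.44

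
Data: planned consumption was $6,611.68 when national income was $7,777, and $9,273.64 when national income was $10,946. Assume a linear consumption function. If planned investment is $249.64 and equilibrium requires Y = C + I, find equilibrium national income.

Y = 2054

MPC = (9273.64 − 6611.68)/(10946 − 7777) = 2661.96/3169 = 0.84
a = 6611.68 − 0.84(7777) = 79
Equilibrium: Y = 79 + 0.84Y + 249.64
0.16Y = 328.64, so Y = 328.64/0.16 = 2054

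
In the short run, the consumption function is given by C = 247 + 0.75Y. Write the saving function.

S = Y − C = Y − (247 + 0.75Y) = -247 + (1 − 0.75)Y

S = -247 + 0.25Y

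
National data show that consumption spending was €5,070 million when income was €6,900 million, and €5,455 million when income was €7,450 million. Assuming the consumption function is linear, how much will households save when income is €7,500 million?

MPC = (5455 − 5070)/(7450 − 6900) = 385/550 = 0.7
a = 5070 − 0.7(6900) = 5070 − 4830 = 240
C = 240 + 0.7(7500) = 5490
S = 7500 − 5490 = 2010

S = 2010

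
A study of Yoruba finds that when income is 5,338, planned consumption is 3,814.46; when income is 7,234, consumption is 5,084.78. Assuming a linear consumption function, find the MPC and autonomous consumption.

MPC = ΔC/ΔY = (5084.78 − 3814.46)/(7234 − 5338) = 1270.32/1896 = 0.67
a = C − MPC·Y = 3814.46 − 0.67(5338) = 3814.46 − 3576.46 = 238

MPC = 0.67; a = 238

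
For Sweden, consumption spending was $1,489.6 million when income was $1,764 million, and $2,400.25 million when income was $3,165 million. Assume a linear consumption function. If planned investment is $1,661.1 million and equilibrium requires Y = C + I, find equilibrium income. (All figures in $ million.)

Y = 5726

MPC = (2400.25 − 1489.6)/(3165 − 1764) = 910.65/1401 = 0.65
a = 1489.6 − 0.65(1764) = 343
Equilibrium: Y = 343 + 0.65Y + 1661.1
0.35Y = 2004.1, so Y = 2004.1/0.35 = 5726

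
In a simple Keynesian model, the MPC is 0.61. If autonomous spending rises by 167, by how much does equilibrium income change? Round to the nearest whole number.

The multiplier is 1/(1 − MPC) = 1/0.39.
ΔY = 167/0.39 = 428.21 ≈ 428

ΔY ≈ 428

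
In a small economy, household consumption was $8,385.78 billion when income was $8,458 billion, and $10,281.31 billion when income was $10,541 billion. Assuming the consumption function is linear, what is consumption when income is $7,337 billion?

MPC = (10281.31 − 8385.78)/(10541 − 8458) = 1895.53/2083 = 0.91
a = 8385.78 − 0.91(8458) = 8385.78 − 7696.78 = 689
C = 689 + 0.91(7337) = 689 + 6676.67 = 7365.67

C = 7365.67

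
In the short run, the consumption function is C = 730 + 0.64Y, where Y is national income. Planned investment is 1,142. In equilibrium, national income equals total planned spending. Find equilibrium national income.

Y = C + I = 730 + 0.64Y + 1142
Y − 0.64Y = 1872
0.36Y = 1872, so Y = 1872/0.36 = 5200

Y = 5200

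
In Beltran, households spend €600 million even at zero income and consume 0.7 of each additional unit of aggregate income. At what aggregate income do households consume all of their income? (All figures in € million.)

At break-even, C = Y: 600 + 0.7Y = Y
0.3Y = 600, so Y = 600/0.3 = 2000

Y = 2000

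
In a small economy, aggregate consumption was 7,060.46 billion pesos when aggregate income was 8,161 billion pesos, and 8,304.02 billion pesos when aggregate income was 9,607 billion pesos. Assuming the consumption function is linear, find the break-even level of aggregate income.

MPC = (8304.02 − 7060.46)/(9607 − 8161) = 1243.56/1446 = 0.86
a = 7060.46 − 0.86(8161) = 7060.46 − 7018.46 = 42
Break-even: Y = a/(1−MPC) = 42/0.14 = 300

Y = 300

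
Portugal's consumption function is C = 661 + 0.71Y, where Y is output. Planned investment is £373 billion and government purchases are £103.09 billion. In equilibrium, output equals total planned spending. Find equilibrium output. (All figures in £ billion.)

Y = 3921

Y = C + I + G = 661 + 0.71Y + 373 + 103.09
Y − 0.71Y = 1137.09
0.29Y = 1137.09, so Y = 1137.09/0.29 = 3921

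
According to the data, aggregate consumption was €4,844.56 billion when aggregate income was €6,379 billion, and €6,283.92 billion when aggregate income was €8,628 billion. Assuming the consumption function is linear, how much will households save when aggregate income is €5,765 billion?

S = 1313.4

MPC = (6283.92 − 4844.56)/(8628 − 6379) = 1439.36/2249 = 0.64
a = 4844.56 − 0.64(6379) = 4844.56 − 4082.56 = 762
C = 762 + 0.64(5765) = 4451.6
S = 5765 − 4451.6 = 1313.4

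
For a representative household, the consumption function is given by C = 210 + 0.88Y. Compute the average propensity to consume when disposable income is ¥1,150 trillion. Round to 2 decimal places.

C = 210 + 0.88(1150) = 1222
APC = C/Y = 1222/1150 = 1.06

APC = 1.06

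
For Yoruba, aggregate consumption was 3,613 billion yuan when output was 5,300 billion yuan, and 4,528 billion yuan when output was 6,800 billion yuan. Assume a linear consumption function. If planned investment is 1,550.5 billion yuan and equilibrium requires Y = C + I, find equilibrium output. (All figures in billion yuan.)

MPC = (4528 − 3613)/(6800 − 5300) = 915/1500 = 0.61
a = 3613 − 0.61(5300) = 380
Equilibrium: Y = 380 + 0.61Y + 1550.5
0.39Y = 1930.5, so Y = 1930.5/0.39 = 4950

Y = 4950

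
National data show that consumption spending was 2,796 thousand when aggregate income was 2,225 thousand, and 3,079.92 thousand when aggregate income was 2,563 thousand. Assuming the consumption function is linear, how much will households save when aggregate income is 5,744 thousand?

S = -7.96

MPC = (3079.92 − 2796)/(2563 − 2225) = 283.92/338 = 0.84
a = 2796 − 0.84(2225) = 2796 − 1869 = 927
C = 927 + 0.84(5744) = 5751.96
S = 5744 − 5751.96 = -7.96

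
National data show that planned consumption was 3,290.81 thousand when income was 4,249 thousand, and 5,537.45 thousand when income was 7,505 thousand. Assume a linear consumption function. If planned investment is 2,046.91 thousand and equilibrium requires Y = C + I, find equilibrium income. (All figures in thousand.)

MPC = (5537.45 − 3290.81)/(7505 − 4249) = 2246.64/3256 = 0.69
a = 3290.81 − 0.69(4249) = 359
Equilibrium: Y = 359 + 0.69Y + 2046.91
0.31Y = 2405.91, so Y = 2405.91/0.31 = 7761

Y = 7761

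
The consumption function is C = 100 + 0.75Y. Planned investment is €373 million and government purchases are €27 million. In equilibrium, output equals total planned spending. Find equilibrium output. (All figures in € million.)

Y = 2000

Y = C + I + G = 100 + 0.75Y + 373 + 27
Y − 0.75Y = 500
0.25Y = 500, so Y = 500/0.25 = 2000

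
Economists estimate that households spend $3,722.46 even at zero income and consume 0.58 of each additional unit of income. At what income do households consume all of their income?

Y = 8863

At break-even, C = Y: 3722.46 + 0.58Y = Y
0.42Y = 3722.46, so Y = 3722.46/0.42 = 8863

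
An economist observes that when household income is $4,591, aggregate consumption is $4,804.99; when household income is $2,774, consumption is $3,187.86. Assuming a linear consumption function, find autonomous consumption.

MPC = ΔC/ΔY = (4804.99 − 3187.86)/(4591 − 2774) = 1617.13/1817 = 0.89
a = C − MPC·Y = 3187.86 − 0.89(2774) = 3187.86 − 2468.86 = 719

a = 719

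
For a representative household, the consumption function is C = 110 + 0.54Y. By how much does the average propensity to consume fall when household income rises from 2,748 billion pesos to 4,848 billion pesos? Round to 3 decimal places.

At Y = 2748: C = 110 + 0.54(2748) = 1593.92, APC = 1593.92/2748 = 0.5800
At Y = 4848: C = 2727.92, APC = 2727.92/4848 = 0.5627
Fall in APC = 0.5800 − 0.5627 = 0.0173 ≈ 0.017

ΔAPC = 0.017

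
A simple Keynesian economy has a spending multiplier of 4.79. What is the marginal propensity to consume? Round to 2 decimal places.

MPC = 0.79

k = 1/(1 − MPC), so 1 − MPC = 1/k = 1/4.79 = 0.2088
MPC = 1 − 0.2088 = 0.79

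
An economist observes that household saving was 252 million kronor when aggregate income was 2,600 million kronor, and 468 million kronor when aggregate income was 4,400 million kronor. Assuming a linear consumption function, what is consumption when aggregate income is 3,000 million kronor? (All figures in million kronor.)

C = 2700

MPS = ΔS/ΔY = (468 − 252)/(4400 − 2600) = 216/1800 = 0.12
MPC = 1 − MPS = 0.88
Autonomous saving = 252 − 0.12(2600) = -60, so a = 60
C = 60 + 0.88(3000) = 60 + 2640 = 2700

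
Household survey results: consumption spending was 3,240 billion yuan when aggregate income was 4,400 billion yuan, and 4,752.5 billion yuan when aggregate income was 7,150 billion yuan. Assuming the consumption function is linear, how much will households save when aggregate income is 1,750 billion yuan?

S = -32.5

MPC = (4752.5 − 3240)/(7150 − 4400) = 1512.5/2750 = 0.55
a = 3240 − 0.55(4400) = 3240 − 2420 = 820
C = 820 + 0.55(1750) = 1782.5
S = 1750 − 1782.5 = -32.5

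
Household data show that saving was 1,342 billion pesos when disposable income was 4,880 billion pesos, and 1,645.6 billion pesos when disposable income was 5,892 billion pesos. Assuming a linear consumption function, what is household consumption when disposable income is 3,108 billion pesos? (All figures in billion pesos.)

MPS = ΔS/ΔY = (1645.6 − 1342)/(5892 − 4880) = 303.6/1012 = 0.3
MPC = 1 − MPS = 0.7
Autonomous saving = 1342 − 0.3(4880) = -122, so a = 122
C = 122 + 0.7(3108) = 122 + 2175.6 = 2297.6

C = 2297.6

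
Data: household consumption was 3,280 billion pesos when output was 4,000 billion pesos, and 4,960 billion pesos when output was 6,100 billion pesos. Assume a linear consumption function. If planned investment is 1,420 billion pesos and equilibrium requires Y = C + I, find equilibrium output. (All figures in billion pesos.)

Y = 7500

MPC = (4960 − 3280)/(6100 − 4000) = 1680/2100 = 0.8
a = 3280 − 0.8(4000) = 80
Equilibrium: Y = 80 + 0.8Y + 1420
0.2Y = 1500, so Y = 1500/0.2 = 7500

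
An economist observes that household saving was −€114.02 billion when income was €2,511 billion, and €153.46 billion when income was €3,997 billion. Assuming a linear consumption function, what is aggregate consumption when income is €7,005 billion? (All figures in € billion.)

C = 6310.1

MPS = ΔS/ΔY = (153.46 − (-114.02))/(3997 − 2511) = 267.48/1486 = 0.18
MPC = 1 − MPS = 0.82
Autonomous saving = -114.02 − 0.18(2511) = -566, so a = 566
C = 566 + 0.82(7005) = 566 + 5744.1 = 6310.1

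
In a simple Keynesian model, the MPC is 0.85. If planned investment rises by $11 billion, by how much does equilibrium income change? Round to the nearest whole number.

ΔY ≈ 73

The multiplier is 1/(1 − MPC) = 1/0.15.
ΔY = 11/0.15 = 73.33 ≈ 73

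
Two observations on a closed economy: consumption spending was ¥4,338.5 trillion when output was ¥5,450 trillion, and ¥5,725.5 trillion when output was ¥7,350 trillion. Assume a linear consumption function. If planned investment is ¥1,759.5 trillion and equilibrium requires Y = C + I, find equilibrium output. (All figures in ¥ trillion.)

Y = 7850

MPC = (5725.5 − 4338.5)/(7350 − 5450) = 1387/1900 = 0.73
a = 4338.5 − 0.73(5450) = 360
Equilibrium: Y = 360 + 0.73Y + 1759.5
0.27Y = 2119.5, so Y = 2119.5/0.27 = 7850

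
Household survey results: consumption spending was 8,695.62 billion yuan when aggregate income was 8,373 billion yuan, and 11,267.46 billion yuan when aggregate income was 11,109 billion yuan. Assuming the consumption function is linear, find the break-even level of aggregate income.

MPC = (11267.46 − 8695.62)/(11109 − 8373) = 2571.84/2736 = 0.94
a = 8695.62 − 0.94(8373) = 8695.62 − 7870.62 = 825
Break-even: Y = a/(1−MPC) = 825/0.06 = 13750

Y = 13750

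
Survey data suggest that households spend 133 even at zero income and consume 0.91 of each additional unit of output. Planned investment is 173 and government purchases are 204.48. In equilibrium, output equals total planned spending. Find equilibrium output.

Y = 5672

Y = C + I + G = 133 + 0.91Y + 173 + 204.48
Y − 0.91Y = 510.48
0.09Y = 510.48, so Y = 510.48/0.09 = 5672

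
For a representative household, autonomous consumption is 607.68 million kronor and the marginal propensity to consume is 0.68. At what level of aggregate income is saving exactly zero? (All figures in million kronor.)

At break-even, C = Y: 607.68 + 0.68Y = Y
0.32Y = 607.68, so Y = 607.68/0.32 = 1899

Y = 1899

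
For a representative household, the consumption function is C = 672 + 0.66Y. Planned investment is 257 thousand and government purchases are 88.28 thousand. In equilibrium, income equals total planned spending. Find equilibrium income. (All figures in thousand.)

Y = 2992

Y = C + I + G = 672 + 0.66Y + 257 + 88.28
Y − 0.66Y = 1017.28
0.34Y = 1017.28, so Y = 1017.28/0.34 = 2992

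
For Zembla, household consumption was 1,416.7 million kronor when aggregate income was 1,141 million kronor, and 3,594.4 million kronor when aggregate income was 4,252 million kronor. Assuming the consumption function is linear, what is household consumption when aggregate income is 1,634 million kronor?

MPC = (3594.4 − 1416.7)/(4252 − 1141) = 2177.7/3111 = 0.7
a = 1416.7 − 0.7(1141) = 1416.7 − 798.7 = 618
C = 618 + 0.7(1634) = 618 + 1143.8 = 1761.8

C = 1761.8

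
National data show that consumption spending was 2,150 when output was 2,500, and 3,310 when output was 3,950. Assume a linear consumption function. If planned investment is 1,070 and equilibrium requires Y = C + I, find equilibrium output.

Y = 6100

MPC = (3310 − 2150)/(3950 − 2500) = 1160/1450 = 0.8
a = 2150 − 0.8(2500) = 150
Equilibrium: Y = 150 + 0.8Y + 1070
0.2Y = 1220, so Y = 1220/0.2 = 6100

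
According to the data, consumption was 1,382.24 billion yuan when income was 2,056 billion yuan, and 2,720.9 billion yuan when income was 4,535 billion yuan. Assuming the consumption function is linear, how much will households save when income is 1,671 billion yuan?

MPC = (2720.9 − 1382.24)/(4535 − 2056) = 1338.66/2479 = 0.54
a = 1382.24 − 0.54(2056) = 1382.24 − 1110.24 = 272
C = 272 + 0.54(1671) = 1174.34
S = 1671 − 1174.34 = 496.66

S = 496.66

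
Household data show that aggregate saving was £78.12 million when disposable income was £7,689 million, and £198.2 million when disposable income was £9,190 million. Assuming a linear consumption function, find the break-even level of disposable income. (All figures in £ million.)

MPS = ΔS/ΔY = (198.2 − 78.12)/(9190 − 7689) = 120.08/1501 = 0.08
MPC = 1 − MPS = 0.92
From S(7689) = 78.12: −a + 0.08(7689) = 78.12, so a = 615.12 − 78.12 = 537
Break-even (S = 0): Y = a/MPS = 537/0.08 = 6712.5

Y = 6712.5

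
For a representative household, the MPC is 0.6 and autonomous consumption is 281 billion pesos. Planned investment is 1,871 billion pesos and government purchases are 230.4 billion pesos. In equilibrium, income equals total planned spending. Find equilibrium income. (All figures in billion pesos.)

Y = C + I + G = 281 + 0.6Y + 1871 + 230.4
Y − 0.6Y = 2382.4
0.4Y = 2382.4, so Y = 2382.4/0.4 = 5956

Y = 5956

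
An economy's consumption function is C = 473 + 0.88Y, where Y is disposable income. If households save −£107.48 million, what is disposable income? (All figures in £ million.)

S = Y − C = -473 + 0.12Y
-473 + 0.12Y = -107.48, so 0.12Y = 365.52 and Y = 3046

Y = 3046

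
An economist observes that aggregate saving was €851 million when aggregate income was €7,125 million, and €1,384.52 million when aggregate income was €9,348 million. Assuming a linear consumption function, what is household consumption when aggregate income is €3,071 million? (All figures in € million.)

MPS = ΔS/ΔY = (1384.52 − 851)/(9348 − 7125) = 533.52/2223 = 0.24
MPC = 1 − MPS = 0.76
Autonomous saving = 851 − 0.24(7125) = -859, so a = 859
C = 859 + 0.76(3071) = 859 + 2333.96 = 3192.96

C = 3192.96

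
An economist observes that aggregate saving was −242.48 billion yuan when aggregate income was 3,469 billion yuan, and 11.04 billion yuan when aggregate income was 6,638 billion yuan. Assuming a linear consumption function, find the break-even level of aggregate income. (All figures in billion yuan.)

Y = 6500

MPS = ΔS/ΔY = (11.04 − (-242.48))/(6638 − 3469) = 253.52/3169 = 0.08
MPC = 1 − MPS = 0.92
From S(3469) = -242.48: −a + 0.08(3469) = -242.48, so a = 277.52 − (-242.48) = 520
Break-even (S = 0): Y = a/MPS = 520/0.08 = 6500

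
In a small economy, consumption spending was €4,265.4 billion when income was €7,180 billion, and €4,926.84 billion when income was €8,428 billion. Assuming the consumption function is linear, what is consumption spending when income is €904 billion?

C = 939.12

MPC = (4926.84 − 4265.4)/(8428 − 7180) = 661.44/1248 = 0.53
a = 4265.4 − 0.53(7180) = 4265.4 − 3805.4 = 460
C = 460 + 0.53(904) = 460 + 479.12 = 939.12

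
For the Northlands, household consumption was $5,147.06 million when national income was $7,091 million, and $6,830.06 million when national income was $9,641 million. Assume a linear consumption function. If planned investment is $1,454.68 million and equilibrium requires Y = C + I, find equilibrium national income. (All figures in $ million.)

MPC = (6830.06 − 5147.06)/(9641 − 7091) = 1683/2550 = 0.66
a = 5147.06 − 0.66(7091) = 467
Equilibrium: Y = 467 + 0.66Y + 1454.68
0.34Y = 1921.68, so Y = 1921.68/0.34 = 5652

Y = 5652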